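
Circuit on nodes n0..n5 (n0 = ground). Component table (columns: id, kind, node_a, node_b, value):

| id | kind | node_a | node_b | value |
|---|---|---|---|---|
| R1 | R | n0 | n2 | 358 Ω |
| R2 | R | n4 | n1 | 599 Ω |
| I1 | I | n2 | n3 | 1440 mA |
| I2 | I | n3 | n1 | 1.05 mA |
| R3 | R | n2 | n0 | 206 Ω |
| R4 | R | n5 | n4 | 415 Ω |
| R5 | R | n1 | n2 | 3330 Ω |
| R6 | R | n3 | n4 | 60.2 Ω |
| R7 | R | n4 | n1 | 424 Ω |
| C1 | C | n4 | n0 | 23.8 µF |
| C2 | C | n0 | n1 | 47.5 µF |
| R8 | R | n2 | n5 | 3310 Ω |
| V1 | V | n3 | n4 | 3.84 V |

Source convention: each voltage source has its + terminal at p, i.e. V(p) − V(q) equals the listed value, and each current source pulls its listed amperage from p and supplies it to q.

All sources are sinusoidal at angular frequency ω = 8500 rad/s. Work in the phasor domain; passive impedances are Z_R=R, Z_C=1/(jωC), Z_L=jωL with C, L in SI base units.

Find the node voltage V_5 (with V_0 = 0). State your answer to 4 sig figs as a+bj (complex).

MNA unknowns: 5 node voltages V₁..V_5 plus 1 source current (V1)
R1: Y=0.002793+0.000j on G[0,2]
R2: Y=0.001669+0.000j on G[4,1]
I1: z[2]−=1.44, z[3]+=1.44
I2: z[3]−=0.00105, z[1]+=0.00105
R3: Y=0.004854+0.000j on G[2,0]
R4: Y=0.002410+0.000j on G[5,4]
R5: Y=0.0003003+0.000j on G[1,2]
R6: Y=0.01661+0.000j on G[3,4]
R7: Y=0.002358+0.000j on G[4,1]
C1: Y=0.000+0.2023j on G[4,0]
C2: Y=0.000+0.4037j on G[0,1]
R8: Y=0.0003021+0.000j on G[2,5]
V1: row V3−V4=3.84, i_V1 at 3,4
solve → V1=-0.07010+0.1255j, V2=-175.3-0.2201j, V3=3.988-6.876j, V4=0.1482-6.876j, V5=-19.39-6.134j
aux → i_V1=1.375+0.000j

-19.39-6.134j V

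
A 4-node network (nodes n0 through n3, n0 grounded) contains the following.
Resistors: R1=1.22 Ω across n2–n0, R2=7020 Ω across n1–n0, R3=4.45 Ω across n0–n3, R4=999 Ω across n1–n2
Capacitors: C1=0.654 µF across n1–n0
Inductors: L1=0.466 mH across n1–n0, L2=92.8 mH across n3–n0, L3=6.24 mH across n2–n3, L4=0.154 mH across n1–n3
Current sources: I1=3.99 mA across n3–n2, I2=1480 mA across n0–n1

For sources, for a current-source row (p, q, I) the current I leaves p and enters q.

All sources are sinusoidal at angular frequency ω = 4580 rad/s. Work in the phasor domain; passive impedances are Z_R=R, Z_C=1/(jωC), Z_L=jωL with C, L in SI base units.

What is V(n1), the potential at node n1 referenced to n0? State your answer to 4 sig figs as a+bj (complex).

Element admittances at ω=4580 rad/s:
  Y(R1) = 0.8197+0.000j S between n2,n0
  Y(C1) = 0.000+0.002995j S between n1,n0
  Y(L1) = 0.000-0.4685j S between n1,n0
  I1: injects 0.00399 A into n2 (from n3)
  Y(R2) = 0.0001425+0.000j S between n1,n0
  Y(R3) = 0.2247+0.000j S between n0,n3
  Y(L2) = 0.000-0.002353j S between n3,n0
  Y(L3) = 0.000-0.03499j S between n2,n3
  Y(R4) = 0.001001+0.000j S between n1,n2
  Y(L4) = 0.000-1.418j S between n1,n3
  I2: injects 1.48 A into n1 (from n0)
Assemble and solve the 3×3 MNA system:
  V(n1)=0.9424+2.391j  V(n2)=0.09889-0.04616j  V(n3)=1.250+2.132j

0.9424+2.391j V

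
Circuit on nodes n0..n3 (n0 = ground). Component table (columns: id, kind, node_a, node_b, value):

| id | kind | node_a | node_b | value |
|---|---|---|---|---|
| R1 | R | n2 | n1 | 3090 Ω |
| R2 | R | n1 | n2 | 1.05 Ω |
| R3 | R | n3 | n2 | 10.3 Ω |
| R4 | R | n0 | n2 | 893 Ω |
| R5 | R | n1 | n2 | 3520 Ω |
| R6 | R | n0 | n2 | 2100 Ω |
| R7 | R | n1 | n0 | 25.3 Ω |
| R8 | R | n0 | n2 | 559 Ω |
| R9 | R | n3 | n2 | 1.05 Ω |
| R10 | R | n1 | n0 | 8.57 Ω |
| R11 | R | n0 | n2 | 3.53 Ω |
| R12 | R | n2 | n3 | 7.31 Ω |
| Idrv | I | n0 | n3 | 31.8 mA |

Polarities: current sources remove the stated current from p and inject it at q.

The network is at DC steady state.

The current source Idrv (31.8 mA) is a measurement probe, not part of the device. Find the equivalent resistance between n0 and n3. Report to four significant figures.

R_eq = 3.219 Ω

MNA unknowns: 3 node voltages V₁..V_3
R1: Y=0.0003236 on G[2,1]
R2: Y=0.9524 on G[1,2]
R3: Y=0.09709 on G[3,2]
R4: Y=0.001120 on G[0,2]
R5: Y=0.0002841 on G[1,2]
R6: Y=0.0004762 on G[0,2]
R7: Y=0.03953 on G[1,0]
R8: Y=0.001789 on G[0,2]
R9: Y=0.9524 on G[3,2]
R10: Y=0.1167 on G[1,0]
R11: Y=0.2833 on G[0,2]
R12: Y=0.1368 on G[2,3]
Idrv: z[0]−=0.0318, z[3]+=0.0318
solve → V1=0.06491, V2=0.07556, V3=0.1024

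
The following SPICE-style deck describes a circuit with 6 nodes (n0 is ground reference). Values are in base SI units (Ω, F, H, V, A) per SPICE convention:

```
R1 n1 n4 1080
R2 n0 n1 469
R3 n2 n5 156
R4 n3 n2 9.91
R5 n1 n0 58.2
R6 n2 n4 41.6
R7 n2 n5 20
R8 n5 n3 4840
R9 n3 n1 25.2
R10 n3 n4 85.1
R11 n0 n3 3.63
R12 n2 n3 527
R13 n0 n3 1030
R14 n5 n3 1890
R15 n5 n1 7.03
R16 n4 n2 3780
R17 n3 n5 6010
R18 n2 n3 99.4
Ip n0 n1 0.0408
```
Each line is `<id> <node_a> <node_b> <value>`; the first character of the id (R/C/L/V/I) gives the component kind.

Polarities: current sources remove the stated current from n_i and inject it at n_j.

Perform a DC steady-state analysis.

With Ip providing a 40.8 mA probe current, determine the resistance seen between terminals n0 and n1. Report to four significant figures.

MNA unknowns: 5 node voltages V₁..V_5
R1: Y=0.0009259 on G[1,4]
R2: Y=0.002132 on G[0,1]
R3: Y=0.006410 on G[2,5]
R4: Y=0.1009 on G[3,2]
R5: Y=0.01718 on G[1,0]
R6: Y=0.02404 on G[2,4]
R7: Y=0.05000 on G[2,5]
R8: Y=0.0002066 on G[5,3]
R9: Y=0.03968 on G[3,1]
R10: Y=0.01175 on G[3,4]
R11: Y=0.2755 on G[0,3]
R12: Y=0.001898 on G[2,3]
R13: Y=0.0009709 on G[0,3]
R14: Y=0.0005291 on G[5,3]
R15: Y=0.1422 on G[5,1]
R16: Y=0.0002646 on G[4,2]
R17: Y=0.0001664 on G[3,5]
R18: Y=0.01006 on G[2,3]
Ip: z[0]−=0.0408, z[1]+=0.0408
solve → V1=0.5376, V2=0.2180, V3=0.1100, V4=0.1917, V5=0.4453

R_eq = 13.18 Ω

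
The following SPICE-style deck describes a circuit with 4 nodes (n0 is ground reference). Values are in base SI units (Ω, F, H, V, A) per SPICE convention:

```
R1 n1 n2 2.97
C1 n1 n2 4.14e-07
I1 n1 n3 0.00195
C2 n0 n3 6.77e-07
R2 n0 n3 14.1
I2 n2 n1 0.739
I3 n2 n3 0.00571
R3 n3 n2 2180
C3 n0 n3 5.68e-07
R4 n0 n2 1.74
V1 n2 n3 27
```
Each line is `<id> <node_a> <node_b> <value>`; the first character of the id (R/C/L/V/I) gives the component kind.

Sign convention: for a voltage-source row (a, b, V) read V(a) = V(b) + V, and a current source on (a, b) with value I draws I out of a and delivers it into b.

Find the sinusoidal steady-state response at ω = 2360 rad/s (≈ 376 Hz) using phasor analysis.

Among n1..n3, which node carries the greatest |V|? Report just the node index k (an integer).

3

Element admittances at ω=2360 rad/s:
  Y(R1) = 0.3367+0.000j S between n1,n2
  Y(C1) = 0.000+0.0009770j S between n1,n2
  I1: injects 0.00195 A into n3 (from n1)
  Y(C2) = 0.000+0.001598j S between n0,n3
  Y(R2) = 0.07092+0.000j S between n0,n3
  I2: injects 0.739 A into n1 (from n2)
  I3: injects 0.00571 A into n3 (from n2)
  Y(R3) = 0.0004587+0.000j S between n3,n2
  Y(C3) = 0.000+0.001340j S between n0,n3
  Y(R4) = 0.5747+0.000j S between n0,n2
  V1: constraint V(n2)−V(n3) = 27
Assemble and solve the 4×4 MNA system:
  V(n1)=5.155+0.1030j  V(n2)=2.966+0.1094j  V(n3)=-24.03+0.1094j
  i(V1)=-1.725-0.06286j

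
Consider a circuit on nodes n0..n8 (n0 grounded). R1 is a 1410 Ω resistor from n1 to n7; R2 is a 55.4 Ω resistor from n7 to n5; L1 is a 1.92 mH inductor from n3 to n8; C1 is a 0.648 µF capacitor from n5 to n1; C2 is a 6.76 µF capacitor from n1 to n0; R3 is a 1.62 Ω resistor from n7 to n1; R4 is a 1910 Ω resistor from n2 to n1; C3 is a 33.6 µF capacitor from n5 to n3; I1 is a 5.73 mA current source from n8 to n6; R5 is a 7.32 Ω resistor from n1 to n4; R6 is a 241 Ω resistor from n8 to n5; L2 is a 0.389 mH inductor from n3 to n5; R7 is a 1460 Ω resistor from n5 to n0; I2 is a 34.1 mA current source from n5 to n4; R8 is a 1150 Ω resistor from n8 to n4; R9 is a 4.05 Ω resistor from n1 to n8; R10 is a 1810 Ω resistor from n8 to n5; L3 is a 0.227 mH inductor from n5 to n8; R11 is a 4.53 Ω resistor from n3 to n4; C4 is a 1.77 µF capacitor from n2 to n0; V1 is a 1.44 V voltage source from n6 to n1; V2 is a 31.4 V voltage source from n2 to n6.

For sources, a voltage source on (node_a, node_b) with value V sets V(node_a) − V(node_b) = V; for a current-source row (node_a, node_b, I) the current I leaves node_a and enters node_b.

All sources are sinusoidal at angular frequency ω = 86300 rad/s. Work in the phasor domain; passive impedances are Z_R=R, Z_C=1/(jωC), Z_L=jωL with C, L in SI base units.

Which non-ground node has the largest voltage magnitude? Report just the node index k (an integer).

MNA unknowns: 8 node voltages V₁..V_8 plus 2 source currents (V1, V2)
R1: Y=0.0007092+0.000j on G[1,7]
R2: Y=0.01805+0.000j on G[7,5]
L1: Y=0.000-0.006035j on G[3,8]
C1: Y=0.000+0.05592j on G[5,1]
C2: Y=0.000+0.5834j on G[1,0]
R3: Y=0.6173+0.000j on G[7,1]
R4: Y=0.0005236+0.000j on G[2,1]
C3: Y=0.000+2.900j on G[5,3]
I1: z[8]−=0.00573, z[6]+=0.00573
R5: Y=0.1366+0.000j on G[1,4]
R6: Y=0.004149+0.000j on G[8,5]
L2: Y=0.000-0.02979j on G[3,5]
R7: Y=0.0006849+0.000j on G[5,0]
I2: z[5]−=0.0341, z[4]+=0.0341
R8: Y=0.0008696+0.000j on G[8,4]
R9: Y=0.2469+0.000j on G[1,8]
R10: Y=0.0005525+0.000j on G[8,5]
L3: Y=0.000-0.05105j on G[5,8]
R11: Y=0.2208+0.000j on G[3,4]
C4: Y=0.000+0.1528j on G[2,0]
V1: row V6−V1=1.44, i_V1 at 6,1
V2: row V2−V6=31.4, i_V2 at 2,6
solve → V1=-6.814-0.006408j, V2=26.03-0.006408j, V3=-6.887+0.003268j, V4=-6.764-0.0004166j, V5=-6.887+0.01274j, V6=-5.374-0.006408j, V7=-6.816-0.005864j, V8=-6.837+0.005295j
aux → i_V1=-0.01244-3.975j, i_V2=-0.01817-3.975j

2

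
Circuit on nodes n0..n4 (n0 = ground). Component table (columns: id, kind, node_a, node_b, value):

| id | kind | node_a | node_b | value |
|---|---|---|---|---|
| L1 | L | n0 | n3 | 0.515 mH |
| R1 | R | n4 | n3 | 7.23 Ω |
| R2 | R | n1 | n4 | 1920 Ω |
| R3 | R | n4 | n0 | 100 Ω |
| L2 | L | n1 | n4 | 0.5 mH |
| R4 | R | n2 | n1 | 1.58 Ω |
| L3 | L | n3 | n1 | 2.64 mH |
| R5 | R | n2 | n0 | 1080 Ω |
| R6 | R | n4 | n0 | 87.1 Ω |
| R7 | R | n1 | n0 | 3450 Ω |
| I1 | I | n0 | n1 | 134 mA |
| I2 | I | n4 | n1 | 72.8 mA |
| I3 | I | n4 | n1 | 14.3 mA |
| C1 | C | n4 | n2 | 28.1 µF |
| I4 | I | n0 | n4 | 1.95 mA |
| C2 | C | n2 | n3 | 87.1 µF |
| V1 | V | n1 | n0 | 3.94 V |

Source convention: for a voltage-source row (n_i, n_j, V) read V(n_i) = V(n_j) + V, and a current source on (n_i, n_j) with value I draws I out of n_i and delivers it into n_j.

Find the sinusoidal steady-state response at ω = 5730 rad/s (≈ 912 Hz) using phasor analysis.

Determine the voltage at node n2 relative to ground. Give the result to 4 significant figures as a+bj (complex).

Element admittances at ω=5730 rad/s:
  Y(L1) = 0.000-0.3389j S between n0,n3
  Y(R1) = 0.1383+0.000j S between n4,n3
  Y(R2) = 0.0005208+0.000j S between n1,n4
  Y(R3) = 0.01000+0.000j S between n4,n0
  Y(L2) = 0.000-0.3490j S between n1,n4
  Y(R4) = 0.6329+0.000j S between n2,n1
  Y(L3) = 0.000-0.06611j S between n3,n1
  Y(R5) = 0.0009259+0.000j S between n2,n0
  Y(R6) = 0.01148+0.000j S between n4,n0
  Y(R7) = 0.0002899+0.000j S between n1,n0
  I1: injects 0.134 A into n1 (from n0)
  I2: injects 0.0728 A into n1 (from n4)
  I3: injects 0.0143 A into n1 (from n4)
  Y(C1) = 0.000+0.1610j S between n4,n2
  I4: injects 0.00195 A into n4 (from n0)
  Y(C2) = 0.000+0.4991j S between n2,n3
  V1: constraint V(n1)−V(n0) = 3.94
Assemble and solve the 5×5 MNA system:
  V(n1)=3.940+0.000j  V(n2)=2.165+0.4997j  V(n3)=2.734+3.191j  V(n4)=2.366-0.8760j
  i(V1)=-0.9994+0.9449j

2.165+0.4997j V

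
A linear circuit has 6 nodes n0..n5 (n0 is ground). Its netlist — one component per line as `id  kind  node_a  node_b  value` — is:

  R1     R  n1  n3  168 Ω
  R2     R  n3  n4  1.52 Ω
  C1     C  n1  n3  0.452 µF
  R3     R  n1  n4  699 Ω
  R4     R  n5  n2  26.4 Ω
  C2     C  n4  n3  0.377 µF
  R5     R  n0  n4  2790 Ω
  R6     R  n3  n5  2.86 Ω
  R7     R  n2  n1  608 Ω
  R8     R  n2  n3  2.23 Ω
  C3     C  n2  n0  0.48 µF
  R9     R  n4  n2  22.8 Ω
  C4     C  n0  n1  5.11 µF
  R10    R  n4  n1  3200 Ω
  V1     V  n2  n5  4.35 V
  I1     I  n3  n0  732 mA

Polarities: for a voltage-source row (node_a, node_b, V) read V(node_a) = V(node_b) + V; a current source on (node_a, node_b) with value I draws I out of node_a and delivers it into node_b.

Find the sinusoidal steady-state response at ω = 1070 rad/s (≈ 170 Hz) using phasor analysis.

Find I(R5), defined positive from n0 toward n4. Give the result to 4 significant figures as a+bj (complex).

Apply KCL at each of the 5 non-ground nodes and solve the resulting linear system.
Node n1: branches {R1, C1, R3, R7, C4, R10} → V_1 = -1.450+117.9j
Node n2: branches {R4, R7, R8, C3, R9, V1} → V_2 = -68.73+120.7j
Node n3: branches {R1, R2, C1, C2, R6, R8, I1} → V_3 = -70.76+120.7j
Node n4: branches {R2, R3, C2, R5, R9, R10} → V_4 = -70.42+120.6j
Node n5: branches {R4, R6, V1} → V_5 = -73.08+120.7j
Source currents: i(V1)=-0.9763+0.01155j

0.02524-0.04323j A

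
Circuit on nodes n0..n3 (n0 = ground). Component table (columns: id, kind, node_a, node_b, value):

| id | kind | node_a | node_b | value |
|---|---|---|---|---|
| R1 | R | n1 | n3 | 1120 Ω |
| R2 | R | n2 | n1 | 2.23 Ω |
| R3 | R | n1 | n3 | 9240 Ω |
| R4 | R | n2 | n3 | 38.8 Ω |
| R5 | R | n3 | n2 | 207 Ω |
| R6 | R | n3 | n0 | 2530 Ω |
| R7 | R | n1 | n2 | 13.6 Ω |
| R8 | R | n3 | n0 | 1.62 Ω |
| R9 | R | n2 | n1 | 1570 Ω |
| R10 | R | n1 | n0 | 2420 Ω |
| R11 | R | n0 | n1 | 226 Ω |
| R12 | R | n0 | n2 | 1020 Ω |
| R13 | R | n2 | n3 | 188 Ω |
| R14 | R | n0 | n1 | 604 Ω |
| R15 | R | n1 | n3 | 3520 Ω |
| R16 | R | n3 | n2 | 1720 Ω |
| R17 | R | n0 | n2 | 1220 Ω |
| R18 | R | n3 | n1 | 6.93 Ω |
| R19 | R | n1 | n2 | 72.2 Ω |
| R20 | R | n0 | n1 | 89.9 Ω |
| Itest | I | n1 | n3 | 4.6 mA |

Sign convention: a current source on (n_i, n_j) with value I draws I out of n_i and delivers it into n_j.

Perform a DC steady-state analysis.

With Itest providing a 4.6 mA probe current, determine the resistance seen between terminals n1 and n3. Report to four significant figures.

Element admittances at DC:
  Y(R1) = 0.0008929 S between n1,n3
  Y(R2) = 0.4484 S between n2,n1
  Y(R3) = 0.0001082 S between n1,n3
  Y(R4) = 0.02577 S between n2,n3
  Y(R5) = 0.004831 S between n3,n2
  Y(R6) = 0.0003953 S between n3,n0
  Y(R7) = 0.07353 S between n1,n2
  Y(R8) = 0.6173 S between n3,n0
  Y(R9) = 0.0006369 S between n2,n1
  Y(R10) = 0.0004132 S between n1,n0
  Y(R11) = 0.004425 S between n0,n1
  Y(R12) = 0.0009804 S between n0,n2
  Y(R13) = 0.005319 S between n2,n3
  Y(R14) = 0.001656 S between n0,n1
  Y(R15) = 0.0002841 S between n1,n3
  Y(R16) = 0.0005814 S between n3,n2
  Y(R17) = 0.0008197 S between n0,n2
  Y(R18) = 0.1443 S between n3,n1
  Y(R19) = 0.01385 S between n1,n2
  Y(R20) = 0.01112 S between n0,n1
  Itest: injects 0.0046 A into n3 (from n1)
Assemble and solve the 3×3 MNA system:
  V(n1)=-0.02249  V(n2)=-0.02094  V(n3)=0.0007024

R_eq = 5.041 Ω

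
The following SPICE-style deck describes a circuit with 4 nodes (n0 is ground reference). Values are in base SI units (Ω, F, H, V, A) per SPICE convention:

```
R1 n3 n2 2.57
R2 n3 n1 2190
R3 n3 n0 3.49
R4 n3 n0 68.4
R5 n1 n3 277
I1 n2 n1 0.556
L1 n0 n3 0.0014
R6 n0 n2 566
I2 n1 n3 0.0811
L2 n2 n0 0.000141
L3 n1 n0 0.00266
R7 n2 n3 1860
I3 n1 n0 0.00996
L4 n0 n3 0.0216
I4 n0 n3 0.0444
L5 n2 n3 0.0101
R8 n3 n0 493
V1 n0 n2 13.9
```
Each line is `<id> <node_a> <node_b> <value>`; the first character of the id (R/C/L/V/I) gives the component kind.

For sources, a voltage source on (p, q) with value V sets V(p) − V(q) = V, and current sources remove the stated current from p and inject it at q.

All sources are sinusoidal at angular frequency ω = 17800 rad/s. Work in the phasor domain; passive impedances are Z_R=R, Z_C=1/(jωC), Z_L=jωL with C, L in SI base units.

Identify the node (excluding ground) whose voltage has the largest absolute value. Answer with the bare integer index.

Apply KCL at each of the 3 non-ground nodes and solve the resulting linear system.
Node n1: branches {R2, R5, I1, I2, L3, I3} → V_1 = 3.872+19.81j
Node n2: branches {R1, I1, R6, L2, R7, L5, V1} → V_2 = -13.90+0.000j
Node n3: branches {R1, R2, R3, R4, R5, L1, I2, R7, L4, I4, L5, R8} → V_3 = -7.548-0.2965j
Source currents: i(V1)=-1.942+5.689j

1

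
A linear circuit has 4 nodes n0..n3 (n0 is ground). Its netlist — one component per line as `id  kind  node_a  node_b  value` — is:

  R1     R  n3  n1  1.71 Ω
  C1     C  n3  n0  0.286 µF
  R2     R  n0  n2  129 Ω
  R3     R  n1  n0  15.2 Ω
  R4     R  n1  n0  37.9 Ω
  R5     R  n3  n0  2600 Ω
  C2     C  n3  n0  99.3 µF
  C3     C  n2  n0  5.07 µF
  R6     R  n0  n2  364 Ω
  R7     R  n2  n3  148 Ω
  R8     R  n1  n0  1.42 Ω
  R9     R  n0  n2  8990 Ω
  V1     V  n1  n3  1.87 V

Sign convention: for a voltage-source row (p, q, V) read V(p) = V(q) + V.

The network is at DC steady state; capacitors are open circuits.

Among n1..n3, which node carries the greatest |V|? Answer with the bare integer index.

Element admittances at DC:
  Y(R1) = 0.5848 S between n3,n1
  Y(C1) = 0.000 S between n3,n0
  Y(R2) = 0.007752 S between n0,n2
  Y(R3) = 0.06579 S between n1,n0
  Y(R4) = 0.02639 S between n1,n0
  Y(R5) = 0.0003846 S between n3,n0
  Y(C2) = 0.000 S between n3,n0
  Y(C3) = 0.000 S between n2,n0
  Y(R6) = 0.002747 S between n0,n2
  Y(R7) = 0.006757 S between n2,n3
  Y(R8) = 0.7042 S between n1,n0
  Y(R9) = 0.0001112 S between n0,n2
  V1: constraint V(n1)−V(n3) = 1.87
Assemble and solve the 4×4 MNA system:
  V(n1)=0.01054  V(n2)=-0.7234  V(n3)=-1.859
  i(V1)=-1.102

3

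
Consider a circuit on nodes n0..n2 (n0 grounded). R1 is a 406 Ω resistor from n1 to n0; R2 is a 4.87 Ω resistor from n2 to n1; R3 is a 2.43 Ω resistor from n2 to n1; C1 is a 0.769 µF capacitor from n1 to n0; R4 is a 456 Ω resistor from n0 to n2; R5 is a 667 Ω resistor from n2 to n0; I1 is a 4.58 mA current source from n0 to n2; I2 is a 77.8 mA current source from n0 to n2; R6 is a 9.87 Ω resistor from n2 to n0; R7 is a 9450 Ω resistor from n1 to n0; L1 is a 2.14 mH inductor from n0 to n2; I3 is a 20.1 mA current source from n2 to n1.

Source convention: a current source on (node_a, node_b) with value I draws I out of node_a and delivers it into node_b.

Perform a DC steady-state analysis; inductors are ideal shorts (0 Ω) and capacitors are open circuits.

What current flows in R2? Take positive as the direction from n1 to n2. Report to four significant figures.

0.006663 A

MNA unknowns: 2 node voltages V₁..V_2 plus 1 source current (L1)
R1: Y=0.002463 on G[1,0]
R2: Y=0.2053 on G[2,1]
R3: Y=0.4115 on G[2,1]
C1: Y=0.000 on G[1,0]
R4: Y=0.002193 on G[0,2]
R5: Y=0.001499 on G[2,0]
I1: z[0]−=0.00458, z[2]+=0.00458
I2: z[0]−=0.0778, z[2]+=0.0778
R6: Y=0.1013 on G[2,0]
R7: Y=0.0001058 on G[1,0]
L1: row V0−V2=0, i_L1 at 0,2
I3: z[2]−=0.0201, z[1]+=0.0201
solve → V1=0.03245, V2=0.000
aux → i_L1=-0.08230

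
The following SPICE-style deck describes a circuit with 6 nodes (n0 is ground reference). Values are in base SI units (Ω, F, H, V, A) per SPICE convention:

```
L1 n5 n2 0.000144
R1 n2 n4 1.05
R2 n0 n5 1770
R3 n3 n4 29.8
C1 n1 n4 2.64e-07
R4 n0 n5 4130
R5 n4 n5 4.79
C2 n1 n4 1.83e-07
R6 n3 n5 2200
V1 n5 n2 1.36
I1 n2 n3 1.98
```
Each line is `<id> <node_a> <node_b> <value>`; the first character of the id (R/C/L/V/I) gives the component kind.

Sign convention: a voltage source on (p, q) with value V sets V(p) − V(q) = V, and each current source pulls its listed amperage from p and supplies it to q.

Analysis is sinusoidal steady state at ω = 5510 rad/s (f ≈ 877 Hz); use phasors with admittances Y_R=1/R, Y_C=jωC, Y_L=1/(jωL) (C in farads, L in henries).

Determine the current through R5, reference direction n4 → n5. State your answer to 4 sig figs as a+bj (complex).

Element admittances at ω=5510 rad/s:
  Y(L1) = 0.000-1.260j S between n5,n2
  Y(R1) = 0.9524+0.000j S between n2,n4
  Y(R2) = 0.0005650+0.000j S between n0,n5
  Y(R3) = 0.03356+0.000j S between n3,n4
  Y(C1) = 0.000+0.001455j S between n1,n4
  Y(R4) = 0.0002421+0.000j S between n0,n5
  Y(R5) = 0.2088+0.000j S between n4,n5
  Y(C2) = 0.000+0.001008j S between n1,n4
  Y(R6) = 0.0004545+0.000j S between n3,n5
  V1: constraint V(n5)−V(n2) = 1.36
  I1: injects 1.98 A into n3 (from n2)
Assemble and solve the 6×6 MNA system:
  V(n1)=0.5667+0.000j  V(n2)=-1.360+0.000j  V(n3)=58.77+0.000j  V(n4)=0.5667+0.000j  V(n5)=0.000+0.000j
  i(V1)=0.1450+1.714j

0.1183+0.000j A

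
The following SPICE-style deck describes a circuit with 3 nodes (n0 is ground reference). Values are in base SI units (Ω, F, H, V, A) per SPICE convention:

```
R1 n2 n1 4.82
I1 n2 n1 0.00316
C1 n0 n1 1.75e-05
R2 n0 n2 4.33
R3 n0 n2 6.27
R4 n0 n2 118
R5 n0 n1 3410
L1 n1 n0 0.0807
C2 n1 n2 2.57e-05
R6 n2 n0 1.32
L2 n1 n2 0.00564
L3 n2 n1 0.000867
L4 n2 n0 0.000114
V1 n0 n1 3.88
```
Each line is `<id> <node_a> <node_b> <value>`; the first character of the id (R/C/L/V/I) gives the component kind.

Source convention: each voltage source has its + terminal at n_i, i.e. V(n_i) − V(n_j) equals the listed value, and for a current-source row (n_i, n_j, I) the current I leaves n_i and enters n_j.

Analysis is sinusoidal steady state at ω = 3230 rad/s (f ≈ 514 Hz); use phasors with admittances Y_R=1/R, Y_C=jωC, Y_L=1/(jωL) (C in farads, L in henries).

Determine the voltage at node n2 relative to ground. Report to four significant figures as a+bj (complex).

-0.4482-0.06465j V

Element admittances at ω=3230 rad/s:
  Y(R1) = 0.2075+0.000j S between n2,n1
  I1: injects 0.00316 A into n1 (from n2)
  Y(C1) = 0.000+0.05652j S between n0,n1
  Y(R2) = 0.2309+0.000j S between n0,n2
  Y(R3) = 0.1595+0.000j S between n0,n2
  Y(R4) = 0.008475+0.000j S between n0,n2
  Y(R5) = 0.0002933+0.000j S between n0,n1
  Y(L1) = 0.000-0.003836j S between n1,n0
  Y(C2) = 0.000+0.08301j S between n1,n2
  Y(R6) = 0.7576+0.000j S between n2,n0
  Y(L2) = 0.000-0.05489j S between n1,n2
  Y(L3) = 0.000-0.3571j S between n2,n1
  Y(L4) = 0.000-2.716j S between n2,n0
  V1: constraint V(n0)−V(n1) = 3.88
Assemble and solve the 3×3 MNA system:
  V(n1)=-3.880+0.000j  V(n2)=-0.4482-0.06465j
  i(V1)=-0.6950+0.9380j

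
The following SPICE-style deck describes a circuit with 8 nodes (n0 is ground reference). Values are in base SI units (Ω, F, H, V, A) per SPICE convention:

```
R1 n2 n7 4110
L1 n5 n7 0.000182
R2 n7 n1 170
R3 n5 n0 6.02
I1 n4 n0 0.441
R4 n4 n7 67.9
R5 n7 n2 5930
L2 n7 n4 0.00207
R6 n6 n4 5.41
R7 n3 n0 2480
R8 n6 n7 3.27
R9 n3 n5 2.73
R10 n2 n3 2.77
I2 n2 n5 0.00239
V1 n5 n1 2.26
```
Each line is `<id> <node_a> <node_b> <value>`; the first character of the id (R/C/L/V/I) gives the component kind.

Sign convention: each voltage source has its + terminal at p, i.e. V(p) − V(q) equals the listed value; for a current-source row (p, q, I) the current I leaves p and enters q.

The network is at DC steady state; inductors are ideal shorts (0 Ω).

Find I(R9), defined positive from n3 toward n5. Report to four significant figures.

Element admittances at DC:
  Y(R1) = 0.0002433 S between n2,n7
  L1: short n5↔n7 (DC inductor)
  Y(R2) = 0.005882 S between n7,n1
  Y(R3) = 0.1661 S between n5,n0
  I1: injects 0.441 A into n0 (from n4)
  Y(R4) = 0.01473 S between n4,n7
  Y(R5) = 0.0001686 S between n7,n2
  L2: short n7↔n4 (DC inductor)
  Y(R6) = 0.1848 S between n6,n4
  Y(R7) = 0.0004032 S between n3,n0
  Y(R8) = 0.3058 S between n6,n7
  Y(R9) = 0.3663 S between n3,n5
  Y(R10) = 0.3610 S between n2,n3
  I2: injects 0.00239 A into n5 (from n2)
  V1: constraint V(n5)−V(n1) = 2.26
Assemble and solve the 10×10 MNA system:
  V(n1)=-4.908  V(n2)=-2.659  V(n3)=-2.652  V(n4)=-2.648  V(n5)=-2.648  V(n6)=-2.648  V(n7)=-2.648
  i(L1)=0.4543  i(L2)=0.4410  i(V1)=-0.01329

-0.001316 A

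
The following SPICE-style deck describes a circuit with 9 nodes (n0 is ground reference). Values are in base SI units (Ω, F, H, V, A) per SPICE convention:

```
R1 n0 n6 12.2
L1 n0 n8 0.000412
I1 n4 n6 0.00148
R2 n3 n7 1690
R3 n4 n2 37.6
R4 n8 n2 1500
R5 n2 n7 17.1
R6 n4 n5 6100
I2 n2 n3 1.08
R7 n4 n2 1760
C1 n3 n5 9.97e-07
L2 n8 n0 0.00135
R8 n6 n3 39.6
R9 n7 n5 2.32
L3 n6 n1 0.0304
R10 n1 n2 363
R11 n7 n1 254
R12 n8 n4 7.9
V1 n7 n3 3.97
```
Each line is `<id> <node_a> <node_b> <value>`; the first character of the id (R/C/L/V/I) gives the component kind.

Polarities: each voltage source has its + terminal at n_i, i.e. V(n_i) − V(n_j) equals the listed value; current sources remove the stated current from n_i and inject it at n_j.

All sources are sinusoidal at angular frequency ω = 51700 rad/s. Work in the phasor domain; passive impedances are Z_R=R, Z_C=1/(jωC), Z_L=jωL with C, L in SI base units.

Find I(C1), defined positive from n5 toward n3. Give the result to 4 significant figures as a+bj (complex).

0.02411+0.2015j A

MNA unknowns: 8 node voltages V₁..V_8 plus 1 source current (V1)
R1: Y=0.08197+0.000j on G[0,6]
L1: Y=0.000-0.04695j on G[0,8]
I1: z[4]−=0.00148, z[6]+=0.00148
R2: Y=0.0005917+0.000j on G[3,7]
R3: Y=0.02660+0.000j on G[4,2]
R4: Y=0.0006667+0.000j on G[8,2]
R5: Y=0.05848+0.000j on G[2,7]
R6: Y=0.0001639+0.000j on G[4,5]
I2: z[2]−=1.08, z[3]+=1.08
R7: Y=0.0005682+0.000j on G[4,2]
C1: Y=0.000+0.05154j on G[3,5]
L2: Y=0.000-0.01433j on G[8,0]
R8: Y=0.02525+0.000j on G[6,3]
R9: Y=0.4310+0.000j on G[7,5]
L3: Y=0.000-0.0006363j on G[6,1]
R10: Y=0.002755+0.000j on G[1,2]
R11: Y=0.003937+0.000j on G[7,1]
R12: Y=0.1266+0.000j on G[8,4]
V1: row V7−V3=3.97, i_V1 at 7,3
solve → V1=3.780-0.8076j, V2=-5.642-1.200j, V3=6.309-0.9025j, V4=-1.243-1.859j, V5=10.22-1.370j, V6=1.496-0.2261j, V7=10.28-0.9025j, V8=-0.3025-2.001j
aux → i_V1=-0.9849-0.2186j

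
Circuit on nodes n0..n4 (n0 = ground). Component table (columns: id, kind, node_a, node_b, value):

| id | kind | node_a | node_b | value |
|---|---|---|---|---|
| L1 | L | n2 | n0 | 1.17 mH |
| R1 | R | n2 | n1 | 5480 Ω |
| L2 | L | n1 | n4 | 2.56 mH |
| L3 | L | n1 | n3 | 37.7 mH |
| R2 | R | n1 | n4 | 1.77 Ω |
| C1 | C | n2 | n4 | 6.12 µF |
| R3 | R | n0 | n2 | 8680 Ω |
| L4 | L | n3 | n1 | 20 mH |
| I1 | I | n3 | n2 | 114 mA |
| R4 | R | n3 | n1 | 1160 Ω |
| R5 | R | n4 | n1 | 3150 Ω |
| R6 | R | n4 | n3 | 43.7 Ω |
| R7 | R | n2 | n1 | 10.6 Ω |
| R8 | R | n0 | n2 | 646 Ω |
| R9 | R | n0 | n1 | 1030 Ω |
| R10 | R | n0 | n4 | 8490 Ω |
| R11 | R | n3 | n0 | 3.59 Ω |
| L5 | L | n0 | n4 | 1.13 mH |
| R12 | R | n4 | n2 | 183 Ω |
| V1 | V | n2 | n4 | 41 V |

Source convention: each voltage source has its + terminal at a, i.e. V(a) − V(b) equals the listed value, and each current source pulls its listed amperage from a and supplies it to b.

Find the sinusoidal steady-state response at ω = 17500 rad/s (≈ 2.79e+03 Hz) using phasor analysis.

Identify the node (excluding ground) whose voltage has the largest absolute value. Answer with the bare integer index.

Element admittances at ω=17500 rad/s:
  Y(L1) = 0.000-0.04884j S between n2,n0
  Y(R1) = 0.0001825+0.000j S between n2,n1
  Y(L2) = 0.000-0.02232j S between n1,n4
  Y(L3) = 0.000-0.001516j S between n1,n3
  Y(R2) = 0.5650+0.000j S between n1,n4
  Y(C1) = 0.000+0.1071j S between n2,n4
  Y(R3) = 0.0001152+0.000j S between n0,n2
  Y(L4) = 0.000-0.002857j S between n3,n1
  I1: injects 0.114 A into n2 (from n3)
  Y(R4) = 0.0008621+0.000j S between n3,n1
  Y(R5) = 0.0003175+0.000j S between n4,n1
  Y(R6) = 0.02288+0.000j S between n4,n3
  Y(R7) = 0.09434+0.000j S between n2,n1
  Y(R8) = 0.001548+0.000j S between n0,n2
  Y(R9) = 0.0009709+0.000j S between n0,n1
  Y(R10) = 0.0001178+0.000j S between n0,n4
  Y(R11) = 0.2786+0.000j S between n3,n0
  Y(L5) = 0.000-0.05057j S between n0,n4
  Y(R12) = 0.005464+0.000j S between n4,n2
  V1: constraint V(n2)−V(n4) = 41
Assemble and solve the 5×5 MNA system:
  V(n1)=-12.66+4.800j  V(n2)=22.46+4.687j  V(n3)=-1.755+0.5263j  V(n4)=-18.54+4.687j
  i(V1)=-3.696-3.291j

2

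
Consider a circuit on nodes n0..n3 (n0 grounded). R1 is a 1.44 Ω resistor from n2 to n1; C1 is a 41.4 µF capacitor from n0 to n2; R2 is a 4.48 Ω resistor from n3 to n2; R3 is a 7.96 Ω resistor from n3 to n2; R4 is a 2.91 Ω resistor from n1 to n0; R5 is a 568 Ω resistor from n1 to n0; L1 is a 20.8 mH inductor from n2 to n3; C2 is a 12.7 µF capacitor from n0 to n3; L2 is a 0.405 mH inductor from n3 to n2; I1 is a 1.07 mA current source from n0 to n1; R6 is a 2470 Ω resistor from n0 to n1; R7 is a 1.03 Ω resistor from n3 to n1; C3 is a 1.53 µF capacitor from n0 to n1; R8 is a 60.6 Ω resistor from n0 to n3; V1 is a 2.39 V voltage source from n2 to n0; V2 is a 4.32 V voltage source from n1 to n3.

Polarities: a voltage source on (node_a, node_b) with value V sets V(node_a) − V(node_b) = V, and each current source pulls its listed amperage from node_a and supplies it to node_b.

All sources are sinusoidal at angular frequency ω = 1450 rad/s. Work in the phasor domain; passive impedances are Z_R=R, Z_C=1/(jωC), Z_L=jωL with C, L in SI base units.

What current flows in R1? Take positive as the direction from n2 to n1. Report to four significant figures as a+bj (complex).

Apply KCL at each of the 3 non-ground nodes and solve the resulting linear system.
Node n1: branches {R1, R4, R5, I1, R6, R7, C3, V2} → V_1 = 5.199-1.886j
Node n2: branches {R1, C1, R2, R3, L1, L2, V1} → V_2 = 2.390+0.000j
Node n3: branches {R2, R3, L1, C2, L2, R7, R8, V2} → V_3 = 0.8790-1.886j
Source currents: i(V1)=-1.850+0.5121j, i(V2)=-7.946+1.950j

-1.951+1.310j A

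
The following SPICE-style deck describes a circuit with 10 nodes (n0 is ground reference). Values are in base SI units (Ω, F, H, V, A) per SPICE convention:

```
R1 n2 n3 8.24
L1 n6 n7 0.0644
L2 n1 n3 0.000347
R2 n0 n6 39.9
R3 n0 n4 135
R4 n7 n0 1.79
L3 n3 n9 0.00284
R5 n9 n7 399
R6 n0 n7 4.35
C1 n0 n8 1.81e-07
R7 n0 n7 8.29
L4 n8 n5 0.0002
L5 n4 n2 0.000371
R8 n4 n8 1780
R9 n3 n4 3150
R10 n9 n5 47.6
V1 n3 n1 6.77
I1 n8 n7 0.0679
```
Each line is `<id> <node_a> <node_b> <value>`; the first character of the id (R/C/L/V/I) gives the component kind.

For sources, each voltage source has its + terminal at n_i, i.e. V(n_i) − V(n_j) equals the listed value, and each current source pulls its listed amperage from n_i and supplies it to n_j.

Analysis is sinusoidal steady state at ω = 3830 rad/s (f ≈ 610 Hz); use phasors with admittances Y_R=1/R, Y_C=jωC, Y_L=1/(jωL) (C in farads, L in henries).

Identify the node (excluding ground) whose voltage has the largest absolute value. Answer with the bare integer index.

1

MNA unknowns: 9 node voltages V₁..V_9 plus 1 source current (V1)
R1: Y=0.1214+0.000j on G[2,3]
L1: Y=0.000-0.004054j on G[6,7]
L2: Y=0.000-0.7524j on G[1,3]
R2: Y=0.02506+0.000j on G[0,6]
R3: Y=0.007407+0.000j on G[0,4]
R4: Y=0.5587+0.000j on G[7,0]
L3: Y=0.000-0.09194j on G[3,9]
R5: Y=0.002506+0.000j on G[9,7]
R6: Y=0.2299+0.000j on G[0,7]
C1: Y=0.000+0.0006932j on G[0,8]
R7: Y=0.1206+0.000j on G[0,7]
L4: Y=0.000-1.305j on G[8,5]
L5: Y=0.000-0.7038j on G[4,2]
R8: Y=0.0005618+0.000j on G[4,8]
R9: Y=0.0003175+0.000j on G[3,4]
R10: Y=0.02101+0.000j on G[9,5]
V1: row V3−V1=6.77, i_V1 at 3,1
I1: z[8]−=0.0679, z[7]+=0.0679
solve → V1=-13.84+0.8379j, V2=-6.683+0.7847j, V3=-7.072+0.8379j, V4=-6.674+0.8519j, V5=-10.26+0.6671j, V6=0.001574-0.008610j, V7=0.05480+0.001122j, V8=-10.26+0.6169j, V9=-7.143+0.3221j
aux → i_V1=0.000+5.094j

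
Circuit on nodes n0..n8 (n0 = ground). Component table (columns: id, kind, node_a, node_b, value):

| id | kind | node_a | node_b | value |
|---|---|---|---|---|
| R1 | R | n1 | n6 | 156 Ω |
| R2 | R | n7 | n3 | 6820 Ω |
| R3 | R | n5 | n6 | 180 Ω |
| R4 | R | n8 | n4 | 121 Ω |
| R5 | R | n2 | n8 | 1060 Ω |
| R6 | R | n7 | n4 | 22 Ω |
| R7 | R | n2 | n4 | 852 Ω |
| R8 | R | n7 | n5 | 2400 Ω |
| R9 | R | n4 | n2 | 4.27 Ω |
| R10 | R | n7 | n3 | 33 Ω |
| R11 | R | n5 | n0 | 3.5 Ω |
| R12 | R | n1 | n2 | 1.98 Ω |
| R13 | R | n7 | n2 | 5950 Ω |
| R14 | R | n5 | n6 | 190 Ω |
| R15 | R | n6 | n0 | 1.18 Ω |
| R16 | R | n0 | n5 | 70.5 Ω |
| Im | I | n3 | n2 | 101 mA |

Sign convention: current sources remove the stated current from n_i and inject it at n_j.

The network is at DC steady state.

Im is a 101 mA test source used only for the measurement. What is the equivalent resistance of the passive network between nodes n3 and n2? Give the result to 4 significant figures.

MNA unknowns: 8 node voltages V₁..V_8
R1: Y=0.006410 on G[1,6]
R2: Y=0.0001466 on G[7,3]
R3: Y=0.005556 on G[5,6]
R4: Y=0.008264 on G[8,4]
R5: Y=0.0009434 on G[2,8]
R6: Y=0.04545 on G[7,4]
R7: Y=0.001174 on G[2,4]
R8: Y=0.0004167 on G[7,5]
R9: Y=0.2342 on G[4,2]
R10: Y=0.03030 on G[7,3]
R11: Y=0.2857 on G[5,0]
R12: Y=0.5051 on G[1,2]
R13: Y=0.0001681 on G[7,2]
R14: Y=0.005263 on G[5,6]
R15: Y=0.8475 on G[6,0]
R16: Y=0.01418 on G[0,5]
Im: z[3]−=0.101, z[2]+=0.101
solve → V1=0.1601, V2=0.1622, V3=-5.766, V4=-0.2593, V5=-0.003240, V6=0.001147, V7=-2.449, V8=-0.2161

R_eq = 58.70 Ω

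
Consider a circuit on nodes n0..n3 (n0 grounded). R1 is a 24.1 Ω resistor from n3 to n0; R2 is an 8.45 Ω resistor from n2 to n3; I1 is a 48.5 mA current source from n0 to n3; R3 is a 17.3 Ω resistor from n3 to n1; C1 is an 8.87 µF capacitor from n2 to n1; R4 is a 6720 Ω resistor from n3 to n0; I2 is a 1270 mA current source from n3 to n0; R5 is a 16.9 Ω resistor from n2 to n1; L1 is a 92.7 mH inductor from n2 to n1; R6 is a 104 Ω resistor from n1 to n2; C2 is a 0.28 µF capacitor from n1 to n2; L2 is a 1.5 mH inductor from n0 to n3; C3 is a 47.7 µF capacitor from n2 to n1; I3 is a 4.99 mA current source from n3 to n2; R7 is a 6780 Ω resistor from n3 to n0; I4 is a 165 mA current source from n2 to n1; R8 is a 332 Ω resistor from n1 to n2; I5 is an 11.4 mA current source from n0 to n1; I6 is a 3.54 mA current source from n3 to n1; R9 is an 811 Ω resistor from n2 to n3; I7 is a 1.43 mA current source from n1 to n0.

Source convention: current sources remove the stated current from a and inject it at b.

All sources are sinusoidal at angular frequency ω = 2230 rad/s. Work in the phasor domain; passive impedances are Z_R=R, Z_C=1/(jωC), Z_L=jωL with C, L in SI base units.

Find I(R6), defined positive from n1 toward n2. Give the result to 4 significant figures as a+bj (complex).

MNA unknowns: 3 node voltages V₁..V_3
R1: Y=0.04149+0.000j on G[3,0]
R2: Y=0.1183+0.000j on G[2,3]
I1: z[0]−=0.0485, z[3]+=0.0485
R3: Y=0.05780+0.000j on G[3,1]
C1: Y=0.000+0.01978j on G[2,1]
R4: Y=0.0001488+0.000j on G[3,0]
I2: z[3]−=1.27, z[0]+=1.27
R5: Y=0.05917+0.000j on G[2,1]
L1: Y=0.000-0.004837j on G[2,1]
R6: Y=0.009615+0.000j on G[1,2]
C2: Y=0.000+0.0006244j on G[1,2]
L2: Y=0.000-0.2990j on G[0,3]
C3: Y=0.000+0.1064j on G[2,1]
I3: z[3]−=0.00499, z[2]+=0.00499
R7: Y=0.0001475+0.000j on G[3,0]
I4: z[2]−=0.165, z[1]+=0.165
R8: Y=0.003012+0.000j on G[1,2]
I5: z[0]−=0.0114, z[1]+=0.0114
I6: z[3]−=0.00354, z[1]+=0.00354
R9: Y=0.001233+0.000j on G[2,3]
I7: z[1]−=0.00143, z[0]+=0.00143
solve → V1=0.02324-4.497j, V2=-0.6808-3.722j, V3=-0.5556-3.975j

0.006769-0.007452j A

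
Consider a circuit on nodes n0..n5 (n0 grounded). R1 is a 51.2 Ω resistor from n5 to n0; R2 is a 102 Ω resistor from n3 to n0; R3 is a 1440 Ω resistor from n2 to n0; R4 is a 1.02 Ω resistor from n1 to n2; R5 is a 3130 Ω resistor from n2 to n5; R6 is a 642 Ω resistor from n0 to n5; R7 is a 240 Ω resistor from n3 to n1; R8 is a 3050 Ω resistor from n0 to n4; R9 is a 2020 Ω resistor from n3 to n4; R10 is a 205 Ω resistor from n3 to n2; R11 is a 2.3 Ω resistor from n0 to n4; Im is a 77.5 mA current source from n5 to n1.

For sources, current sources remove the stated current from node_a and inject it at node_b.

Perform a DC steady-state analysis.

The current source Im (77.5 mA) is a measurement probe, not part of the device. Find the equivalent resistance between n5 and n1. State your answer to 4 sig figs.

R_eq = 213.7 Ω

Element admittances at DC:
  Y(R1) = 0.01953 S between n5,n0
  Y(R2) = 0.009804 S between n3,n0
  Y(R3) = 0.0006944 S between n2,n0
  Y(R4) = 0.9804 S between n1,n2
  Y(R5) = 0.0003195 S between n2,n5
  Y(R6) = 0.001558 S between n0,n5
  Y(R7) = 0.004167 S between n3,n1
  Y(R8) = 0.0003279 S between n0,n4
  Y(R9) = 0.0004950 S between n3,n4
  Y(R10) = 0.004878 S between n3,n2
  Y(R11) = 0.4348 S between n0,n4
  Im: injects 0.0775 A into n1 (from n5)
Assemble and solve the 5×5 MNA system:
  V(n1)=13.14  V(n2)=13.09  V(n3)=6.131  V(n4)=0.006967  V(n5)=-3.425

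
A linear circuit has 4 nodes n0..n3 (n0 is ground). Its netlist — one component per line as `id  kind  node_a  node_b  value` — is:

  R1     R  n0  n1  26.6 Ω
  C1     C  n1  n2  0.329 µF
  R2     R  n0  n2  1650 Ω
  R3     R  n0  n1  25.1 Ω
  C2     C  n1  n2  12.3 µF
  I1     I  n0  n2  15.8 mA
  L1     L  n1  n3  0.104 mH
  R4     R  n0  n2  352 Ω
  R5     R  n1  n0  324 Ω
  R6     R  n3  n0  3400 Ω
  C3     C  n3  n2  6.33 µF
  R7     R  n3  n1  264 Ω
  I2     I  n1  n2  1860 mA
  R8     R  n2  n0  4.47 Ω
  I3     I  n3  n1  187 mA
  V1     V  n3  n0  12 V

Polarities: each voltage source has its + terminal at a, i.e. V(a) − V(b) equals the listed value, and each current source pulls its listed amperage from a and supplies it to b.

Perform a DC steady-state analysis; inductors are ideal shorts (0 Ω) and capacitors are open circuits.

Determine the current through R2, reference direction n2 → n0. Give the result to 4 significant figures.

Apply KCL at each of the 3 non-ground nodes and solve the resulting linear system.
Node n1: branches {R1, C1, R3, C2, L1, R5, R7, I2, I3} → V_1 = 12.00
Node n2: branches {C1, R2, C2, I1, R4, C3, I2, R8} → V_2 = 8.258
Node n3: branches {L1, R6, C3, R7, I3, V1} → V_3 = 12.00
Source currents: i(L1)=-2.639, i(V1)=-2.830

0.005005 A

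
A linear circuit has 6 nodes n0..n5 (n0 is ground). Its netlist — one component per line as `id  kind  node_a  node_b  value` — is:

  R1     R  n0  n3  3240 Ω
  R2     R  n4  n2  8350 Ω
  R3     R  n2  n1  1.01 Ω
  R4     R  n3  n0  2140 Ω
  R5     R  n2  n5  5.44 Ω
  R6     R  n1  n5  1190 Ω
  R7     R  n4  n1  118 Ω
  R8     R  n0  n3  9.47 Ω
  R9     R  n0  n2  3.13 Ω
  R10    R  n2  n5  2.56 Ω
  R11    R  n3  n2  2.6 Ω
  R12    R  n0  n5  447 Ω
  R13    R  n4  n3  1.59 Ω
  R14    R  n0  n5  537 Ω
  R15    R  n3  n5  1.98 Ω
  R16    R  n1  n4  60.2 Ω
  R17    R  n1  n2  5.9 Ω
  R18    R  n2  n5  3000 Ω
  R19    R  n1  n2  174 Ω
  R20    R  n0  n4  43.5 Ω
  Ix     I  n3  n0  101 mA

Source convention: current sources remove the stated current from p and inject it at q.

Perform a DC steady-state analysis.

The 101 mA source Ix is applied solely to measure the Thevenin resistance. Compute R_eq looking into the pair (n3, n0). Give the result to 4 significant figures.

MNA unknowns: 5 node voltages V₁..V_5
R1: Y=0.0003086 on G[0,3]
R2: Y=0.0001198 on G[4,2]
R3: Y=0.9901 on G[2,1]
R4: Y=0.0004673 on G[3,0]
R5: Y=0.1838 on G[2,5]
R6: Y=0.0008403 on G[1,5]
R7: Y=0.008475 on G[4,1]
R8: Y=0.1056 on G[0,3]
R9: Y=0.3195 on G[0,2]
R10: Y=0.3906 on G[2,5]
R11: Y=0.3846 on G[3,2]
R12: Y=0.002237 on G[0,5]
R13: Y=0.6289 on G[4,3]
R14: Y=0.001862 on G[0,5]
R15: Y=0.5051 on G[3,5]
R16: Y=0.01661 on G[1,4]
R17: Y=0.1695 on G[1,2]
R18: Y=0.0003333 on G[2,5]
R19: Y=0.005747 on G[1,2]
R20: Y=0.02299 on G[0,4]
Ix: z[3]−=0.101, z[0]+=0.101
solve → V1=-0.1982, V2=-0.1965, V3=-0.2903, V4=-0.2770, V5=-0.2394

R_eq = 2.874 Ω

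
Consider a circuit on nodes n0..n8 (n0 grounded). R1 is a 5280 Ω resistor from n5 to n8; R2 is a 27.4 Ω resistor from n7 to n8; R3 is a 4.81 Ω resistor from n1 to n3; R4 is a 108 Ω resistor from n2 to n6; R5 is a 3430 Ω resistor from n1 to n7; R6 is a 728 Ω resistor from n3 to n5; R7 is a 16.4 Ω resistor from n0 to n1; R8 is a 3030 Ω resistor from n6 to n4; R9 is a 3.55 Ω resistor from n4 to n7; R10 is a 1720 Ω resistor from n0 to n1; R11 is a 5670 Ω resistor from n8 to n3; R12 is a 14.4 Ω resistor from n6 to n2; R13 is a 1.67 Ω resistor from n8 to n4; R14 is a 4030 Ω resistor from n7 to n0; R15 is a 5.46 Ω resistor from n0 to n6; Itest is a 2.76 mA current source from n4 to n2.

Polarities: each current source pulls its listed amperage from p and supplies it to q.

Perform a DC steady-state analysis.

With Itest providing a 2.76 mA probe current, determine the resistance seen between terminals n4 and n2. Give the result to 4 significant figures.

Element admittances at DC:
  Y(R1) = 0.0001894 S between n5,n8
  Y(R2) = 0.03650 S between n7,n8
  Y(R3) = 0.2079 S between n1,n3
  Y(R4) = 0.009259 S between n2,n6
  Y(R5) = 0.0002915 S between n1,n7
  Y(R6) = 0.001374 S between n3,n5
  Y(R7) = 0.06098 S between n0,n1
  Y(R8) = 0.0003300 S between n6,n4
  Y(R9) = 0.2817 S between n4,n7
  Y(R10) = 0.0005814 S between n0,n1
  Y(R11) = 0.0001764 S between n8,n3
  Y(R12) = 0.06944 S between n6,n2
  Y(R13) = 0.5988 S between n8,n4
  Y(R14) = 0.0002481 S between n7,n0
  Y(R15) = 0.1832 S between n0,n6
  Itest: injects 0.00276 A into n2 (from n4)
Assemble and solve the 8×8 MNA system:
  V(n1)=-0.02330  V(n2)=0.04599  V(n3)=-0.02702  V(n4)=-2.289  V(n5)=-0.3009  V(n6)=0.01093  V(n7)=-2.285  V(n8)=-2.287

R_eq = 845.9 Ω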